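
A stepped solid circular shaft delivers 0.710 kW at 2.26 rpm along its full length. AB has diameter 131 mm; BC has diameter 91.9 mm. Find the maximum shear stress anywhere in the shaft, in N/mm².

19.7 N/mm²

ω = 2π·2.26/60 = 0.2367 rad/s, so T = P/ω = 0.710×10³ / 0.2367 = 3000 N·m.
Under the same torque, τ_max = 16T/(πd³) is largest where d is smallest — segment BC (d = 91.9 mm).
τ_max = 16·3000/(π·(0.0919)³) = 1.969×10^7 Pa.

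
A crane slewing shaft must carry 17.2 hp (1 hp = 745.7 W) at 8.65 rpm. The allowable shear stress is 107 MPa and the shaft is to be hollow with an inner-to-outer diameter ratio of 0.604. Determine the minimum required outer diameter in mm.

92.0 mm

ω = 2π·8.65/60 = 0.9058 rad/s, so T = P/ω = 17.2×745.7 / 0.9058 = 14160 N·m.
For a hollow shaft with d_i/d_o = 0.604: τ_max = 16T/(π d_o³ (1−k⁴)), so d_o = [16T/(π τ_allow (1−k⁴))]^(1/3) = [16·14160/(π·1.07×10^8·0.8669)]^(1/3) = 0.09195 m.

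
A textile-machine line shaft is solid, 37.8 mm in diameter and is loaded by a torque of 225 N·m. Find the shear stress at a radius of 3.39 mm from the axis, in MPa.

J = πd⁴/32 = π(0.0378)⁴/32 = 2.004×10^-7 m⁴.
Shear stress varies linearly with radius: τ = T·r/J = 225.0 × 0.00339 / 2.004×10^-7 = 3.806×10^6 Pa.

3.81 MPa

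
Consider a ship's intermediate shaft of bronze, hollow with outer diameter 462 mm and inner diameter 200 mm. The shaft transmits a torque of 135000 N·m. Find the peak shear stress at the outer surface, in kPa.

J = π(d_o⁴ − d_i⁴)/32 = π(0.462⁴ − 0.200⁴)/32 = 4.316×10^-3 m⁴.
τ_max = T·r/J = 135000 × 0.231 / 4.316×10^-3 = 7.226×10^6 Pa.

7230 kPa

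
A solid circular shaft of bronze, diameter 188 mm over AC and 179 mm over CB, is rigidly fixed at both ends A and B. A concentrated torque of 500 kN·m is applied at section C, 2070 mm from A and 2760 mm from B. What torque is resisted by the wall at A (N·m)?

309000 N·m

Compatibility: T_A·a/J_AC = T_B·b/J_CB with T_A + T_B = T₀.
J_AC = 1.23×10^-4 m⁴, J_CB = 1.01×10^-4 m⁴, so T_A = T₀·(J_AC/a)/((J_AC/a)+(J_CB/b)) = 309300 N·m, T_B = 190700 N·m.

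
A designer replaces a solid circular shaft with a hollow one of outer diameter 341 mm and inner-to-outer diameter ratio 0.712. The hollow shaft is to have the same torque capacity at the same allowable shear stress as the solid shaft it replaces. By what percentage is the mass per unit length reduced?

Equal τ_max and T ⇒ the solid shaft needs d_s³ = d_o³(1−k⁴), so d_s = 341·(1−0.712⁴)^(1/3) = 308.9 mm.
Area ratio A_h/A_s = d_o²(1−k²)/d_s² = (1−k²)/(1−k⁴)^(2/3) = 0.6010.
Mass saving = 1 − 0.6010 = 39.9 %.

39.9 %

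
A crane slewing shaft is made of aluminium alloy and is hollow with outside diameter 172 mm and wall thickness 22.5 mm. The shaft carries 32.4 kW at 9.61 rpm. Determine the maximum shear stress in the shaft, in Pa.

4.59e7 Pa

ω = 2π·9.61/60 = 1.006 rad/s, so T = P/ω = 32.4×10³ / 1.006 = 32200 N·m.
J = π(d_o⁴ − d_i⁴)/32 = π(0.172⁴ − 0.127⁴)/32 = 6.038×10^-5 m⁴.
τ_max = T·r/J = 32200 × 0.0860 / 6.038×10^-5 = 4.585×10^7 Pa.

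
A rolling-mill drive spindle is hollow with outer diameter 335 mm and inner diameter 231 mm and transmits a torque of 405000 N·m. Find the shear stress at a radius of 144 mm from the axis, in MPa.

60.9 MPa

J = π(d_o⁴ − d_i⁴)/32 = π(0.335⁴ − 0.231⁴)/32 = 9.569×10^-4 m⁴.
Shear stress varies linearly with radius: τ = T·r/J = 405000 × 0.144 / 9.569×10^-4 = 6.095×10^7 Pa.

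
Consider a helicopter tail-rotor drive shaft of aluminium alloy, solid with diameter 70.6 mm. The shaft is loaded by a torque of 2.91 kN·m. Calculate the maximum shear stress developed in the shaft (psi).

J = πd⁴/32 = π(0.0706)⁴/32 = 2.439×10^-6 m⁴.
τ_max = T·r/J = 2910 × 0.0353 / 2.439×10^-6 = 4.212×10^7 Pa.

6110 psi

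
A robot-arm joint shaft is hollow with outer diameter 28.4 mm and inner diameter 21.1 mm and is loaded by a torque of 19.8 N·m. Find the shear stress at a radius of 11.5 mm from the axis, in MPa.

5.13 MPa

J = π(d_o⁴ − d_i⁴)/32 = π(0.0284⁴ − 0.0211⁴)/32 = 4.441×10^-8 m⁴.
Shear stress varies linearly with radius: τ = T·r/J = 19.80 × 0.0115 / 4.441×10^-8 = 5.128×10^6 Pa.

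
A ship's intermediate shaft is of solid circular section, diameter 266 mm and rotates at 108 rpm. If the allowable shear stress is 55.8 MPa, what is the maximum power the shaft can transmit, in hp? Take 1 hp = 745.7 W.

3130 hp

J = πd⁴/32 = π(0.266)⁴/32 = 4.915×10^-4 m⁴.
T_max = τ_allow·J/r = 5.58×10^7 × 4.915×10^-4 / 0.133 = 206200 N·m.
ω = 2π·108/60 = 11.31 rad/s, so P_max = T_max·ω = 2.332×10^6 W.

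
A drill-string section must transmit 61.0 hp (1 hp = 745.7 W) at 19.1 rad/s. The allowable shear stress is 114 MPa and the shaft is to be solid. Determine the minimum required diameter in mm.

ω = 19.1 rad/s, so T = P/ω = 61.0×745.7 / 19.10 = 2382 N·m.
For a solid shaft τ_max = 16T/(πd³), so d = (16T/(π τ_allow))^(1/3) = (16·2382/(π·1.14×10^8))^(1/3) = 0.04739 m.

47.4 mm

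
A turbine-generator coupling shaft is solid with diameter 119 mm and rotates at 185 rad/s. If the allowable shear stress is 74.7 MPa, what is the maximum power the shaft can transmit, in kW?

J = πd⁴/32 = π(0.119)⁴/32 = 1.969×10^-5 m⁴.
T_max = τ_allow·J/r = 7.47×10^7 × 1.969×10^-5 / 0.0595 = 24720 N·m.
ω = 185 rad/s, so P_max = T_max·ω = 4.573×10^6 W.

4570 kW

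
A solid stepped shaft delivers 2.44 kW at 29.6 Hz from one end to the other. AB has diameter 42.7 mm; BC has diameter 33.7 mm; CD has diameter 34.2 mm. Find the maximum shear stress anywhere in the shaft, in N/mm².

ω = 2π·29.6 = 186.0 rad/s, so T = P/ω = 2.44×10³ / 186.0 = 13.12 N·m.
Under the same torque, τ_max = 16T/(πd³) is largest where d is smallest — segment BC (d = 33.7 mm).
τ_max = 16·13.12/(π·(0.0337)³) = 1.746×10^6 Pa.

1.75 N/mm²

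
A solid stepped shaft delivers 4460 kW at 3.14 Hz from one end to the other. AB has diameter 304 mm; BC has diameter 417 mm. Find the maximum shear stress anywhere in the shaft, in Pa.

ω = 2π·3.14 = 19.73 rad/s, so T = P/ω = 4460×10³ / 19.73 = 226100 N·m.
Under the same torque, τ_max = 16T/(πd³) is largest where d is smallest — segment AB (d = 304 mm).
τ_max = 16·226100/(π·(0.304)³) = 4.098×10^7 Pa.

4.10e7 Pa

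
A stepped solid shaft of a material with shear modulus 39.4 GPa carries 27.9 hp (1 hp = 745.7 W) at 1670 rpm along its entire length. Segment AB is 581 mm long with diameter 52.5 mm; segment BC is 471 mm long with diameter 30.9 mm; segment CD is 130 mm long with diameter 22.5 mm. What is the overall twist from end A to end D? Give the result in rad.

ω = 2π·1670/60 = 174.9 rad/s, so T = P/ω = 27.9×745.7 / 174.9 = 119.0 N·m.
J_AB = π(0.0525)⁴/32 = 7.46×10^-7 m⁴; J_BC = π(0.0309)⁴/32 = 8.95×10^-8 m⁴; J_CD = π(0.0225)⁴/32 = 2.52×10^-8 m⁴.
θ = (T/G)·Σ L_i/J_i = (119.0/39.4×10⁹)·(0.581/7.46×10^-7 + 0.471/8.95×10^-8 + 0.130/2.52×10^-8) = 0.03384 rad.

0.0338 rad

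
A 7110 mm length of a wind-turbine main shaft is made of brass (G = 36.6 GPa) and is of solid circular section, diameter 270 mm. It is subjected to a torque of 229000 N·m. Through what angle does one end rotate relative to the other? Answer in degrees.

4.89°

J = πd⁴/32 = π(0.270)⁴/32 = 5.217×10^-4 m⁴.
θ = T·L/(G·J) = 229000 × 7.11 / (36.6×10⁹ × 5.217×10^-4) = 0.08526 rad.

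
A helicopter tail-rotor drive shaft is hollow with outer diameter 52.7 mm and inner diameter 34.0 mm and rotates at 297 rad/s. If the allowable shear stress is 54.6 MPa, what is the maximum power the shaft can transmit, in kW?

J = π(d_o⁴ − d_i⁴)/32 = π(0.0527⁴ − 0.0340⁴)/32 = 6.261×10^-7 m⁴.
T_max = τ_allow·J/r = 5.46×10^7 × 6.261×10^-7 / 0.0264 = 1297 N·m.
ω = 297 rad/s, so P_max = T_max·ω = 3.853×10^5 W.

385 kW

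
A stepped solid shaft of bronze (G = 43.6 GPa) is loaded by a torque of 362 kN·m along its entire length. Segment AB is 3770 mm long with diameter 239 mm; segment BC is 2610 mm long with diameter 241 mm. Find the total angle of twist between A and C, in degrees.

9.35°

J_AB = π(0.239)⁴/32 = 3.20×10^-4 m⁴; J_BC = π(0.241)⁴/32 = 3.31×10^-4 m⁴.
θ = (T/G)·Σ L_i/J_i = (362000/43.6×10⁹)·(3.77/3.20×10^-4 + 2.61/3.31×10^-4) = 0.1632 rad.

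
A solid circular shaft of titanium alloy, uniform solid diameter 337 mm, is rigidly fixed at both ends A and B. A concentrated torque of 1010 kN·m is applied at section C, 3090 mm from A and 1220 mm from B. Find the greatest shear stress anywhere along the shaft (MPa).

96.4 MPa

With uniform GJ and both ends fixed, compatibility θ_AC = θ_CB gives T_A·a = T_B·b, together with T_A + T_B = T₀.
T_A = T₀·b/(a+b) = 1.010e6·1220/4310 = 285900 N·m; T_B = 724100 N·m.
τ in each portion: τ_AC = 3.80×10^7 Pa, τ_CB = 9.64×10^7 Pa; maximum is in CB.
τ_max = T_CB·r/J = 724100·0.169/1.27×10^-3 = 9.636×10^7 Pa.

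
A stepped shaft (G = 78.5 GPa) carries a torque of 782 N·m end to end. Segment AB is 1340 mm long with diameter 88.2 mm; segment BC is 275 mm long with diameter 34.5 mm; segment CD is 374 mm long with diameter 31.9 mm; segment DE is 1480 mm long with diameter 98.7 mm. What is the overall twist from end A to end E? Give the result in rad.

J_AB = π(0.0882)⁴/32 = 5.94×10^-6 m⁴; J_BC = π(0.0345)⁴/32 = 1.39×10^-7 m⁴; J_CD = π(0.0319)⁴/32 = 1.02×10^-7 m⁴; J_DE = π(0.0987)⁴/32 = 9.32×10^-6 m⁴.
θ = (T/G)·Σ L_i/J_i = (782.0/78.5×10⁹)·(1.34/5.94×10^-6 + 0.275/1.39×10^-7 + 0.374/1.02×10^-7 + 1.48/9.32×10^-6) = 0.06017 rad.

0.0602 rad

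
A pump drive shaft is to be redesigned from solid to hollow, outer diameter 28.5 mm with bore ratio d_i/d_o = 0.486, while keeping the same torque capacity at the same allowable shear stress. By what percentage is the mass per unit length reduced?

Equal τ_max and T ⇒ the solid shaft needs d_s³ = d_o³(1−k⁴), so d_s = 28.5·(1−0.486⁴)^(1/3) = 27.96 mm.
Area ratio A_h/A_s = d_o²(1−k²)/d_s² = (1−k²)/(1−k⁴)^(2/3) = 0.7936.
Mass saving = 1 − 0.7936 = 20.6 %.

20.6 %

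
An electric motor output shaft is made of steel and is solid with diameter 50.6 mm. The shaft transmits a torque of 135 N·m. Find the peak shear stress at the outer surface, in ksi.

J = πd⁴/32 = π(0.0506)⁴/32 = 6.436×10^-7 m⁴.
τ_max = T·r/J = 135.0 × 0.0253 / 6.436×10^-7 = 5.307×10^6 Pa.

0.770 ksi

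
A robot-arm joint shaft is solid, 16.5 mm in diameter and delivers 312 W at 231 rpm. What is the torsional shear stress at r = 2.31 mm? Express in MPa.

ω = 2π·231/60 = 24.19 rad/s, so T = P/ω = 312 / 24.19 = 12.90 N·m.
J = πd⁴/32 = π(0.0165)⁴/32 = 7.277×10^-9 m⁴.
Shear stress varies linearly with radius: τ = T·r/J = 12.90 × 0.00231 / 7.277×10^-9 = 4.094×10^6 Pa.

4.09 MPa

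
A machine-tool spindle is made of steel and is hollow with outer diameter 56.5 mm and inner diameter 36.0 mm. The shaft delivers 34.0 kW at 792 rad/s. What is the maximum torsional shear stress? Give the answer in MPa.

ω = 792 rad/s, so T = P/ω = 34.0×10³ / 792.0 = 42.93 N·m.
J = π(d_o⁴ − d_i⁴)/32 = π(0.0565⁴ − 0.0360⁴)/32 = 8.356×10^-7 m⁴.
τ_max = T·r/J = 42.93 × 0.0283 / 8.356×10^-7 = 1.451×10^6 Pa.

1.45 MPa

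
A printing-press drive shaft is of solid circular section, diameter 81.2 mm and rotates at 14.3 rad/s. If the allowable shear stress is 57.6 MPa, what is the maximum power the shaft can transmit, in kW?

86.6 kW

J = πd⁴/32 = π(0.0812)⁴/32 = 4.268×10^-6 m⁴.
T_max = τ_allow·J/r = 5.76×10^7 × 4.268×10^-6 / 0.0406 = 6055 N·m.
ω = 14.3 rad/s, so P_max = T_max·ω = 8.659×10^4 W.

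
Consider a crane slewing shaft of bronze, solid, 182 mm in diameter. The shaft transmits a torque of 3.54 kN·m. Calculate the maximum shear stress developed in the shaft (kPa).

J = πd⁴/32 = π(0.182)⁴/32 = 1.077×10^-4 m⁴.
τ_max = T·r/J = 3540 × 0.0910 / 1.077×10^-4 = 2.991×10^6 Pa.

2990 kPa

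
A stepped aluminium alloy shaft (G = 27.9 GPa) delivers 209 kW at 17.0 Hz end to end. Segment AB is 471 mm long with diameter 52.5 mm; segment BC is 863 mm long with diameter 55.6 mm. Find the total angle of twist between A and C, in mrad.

ω = 2π·17.0 = 106.8 rad/s, so T = P/ω = 209×10³ / 106.8 = 1957 N·m.
J_AB = π(0.0525)⁴/32 = 7.46×10^-7 m⁴; J_BC = π(0.0556)⁴/32 = 9.38×10^-7 m⁴.
θ = (T/G)·Σ L_i/J_i = (1957/27.9×10⁹)·(0.471/7.46×10^-7 + 0.863/9.38×10^-7) = 0.1088 rad.

109 mrad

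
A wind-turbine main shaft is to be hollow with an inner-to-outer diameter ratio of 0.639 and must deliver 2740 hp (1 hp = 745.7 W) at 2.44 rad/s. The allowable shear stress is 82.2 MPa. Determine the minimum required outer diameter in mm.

ω = 2.44 rad/s, so T = P/ω = 2740×745.7 / 2.440 = 837400 N·m.
For a hollow shaft with d_i/d_o = 0.639: τ_max = 16T/(π d_o³ (1−k⁴)), so d_o = [16T/(π τ_allow (1−k⁴))]^(1/3) = [16·837400/(π·8.22×10^7·0.8333)]^(1/3) = 0.3963 m.

396 mm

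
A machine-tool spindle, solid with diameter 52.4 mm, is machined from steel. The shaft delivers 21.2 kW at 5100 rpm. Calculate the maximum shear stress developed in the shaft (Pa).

1.41e6 Pa

ω = 2π·5100/60 = 534.1 rad/s, so T = P/ω = 21.2×10³ / 534.1 = 39.70 N·m.
J = πd⁴/32 = π(0.0524)⁴/32 = 7.402×10^-7 m⁴.
τ_max = T·r/J = 39.70 × 0.0262 / 7.402×10^-7 = 1.405×10^6 Pa.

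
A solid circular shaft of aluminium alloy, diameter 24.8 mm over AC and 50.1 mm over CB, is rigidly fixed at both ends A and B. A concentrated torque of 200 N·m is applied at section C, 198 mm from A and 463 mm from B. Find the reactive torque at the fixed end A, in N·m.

24.6 N·m

Compatibility: T_A·a/J_AC = T_B·b/J_CB with T_A + T_B = T₀.
J_AC = 3.71×10^-8 m⁴, J_CB = 6.19×10^-7 m⁴, so T_A = T₀·(J_AC/a)/((J_AC/a)+(J_CB/b)) = 24.62 N·m, T_B = 175.4 N·m.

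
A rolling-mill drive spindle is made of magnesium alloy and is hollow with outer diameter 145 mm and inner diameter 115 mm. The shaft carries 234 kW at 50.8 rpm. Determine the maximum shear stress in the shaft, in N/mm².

ω = 2π·50.8/60 = 5.320 rad/s, so T = P/ω = 234×10³ / 5.320 = 43990 N·m.
J = π(d_o⁴ − d_i⁴)/32 = π(0.145⁴ − 0.115⁴)/32 = 2.623×10^-5 m⁴.
τ_max = T·r/J = 43990 × 0.0725 / 2.623×10^-5 = 1.216×10^8 Pa.

122 N/mm²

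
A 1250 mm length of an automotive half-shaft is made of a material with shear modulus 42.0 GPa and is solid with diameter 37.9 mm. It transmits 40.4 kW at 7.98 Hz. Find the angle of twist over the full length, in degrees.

6.78°

ω = 2π·7.98 = 50.14 rad/s, so T = P/ω = 40.4×10³ / 50.14 = 805.7 N·m.
J = πd⁴/32 = π(0.0379)⁴/32 = 2.026×10^-7 m⁴.
θ = T·L/(G·J) = 805.7 × 1.25 / (42.0×10⁹ × 2.026×10^-7) = 0.1184 rad.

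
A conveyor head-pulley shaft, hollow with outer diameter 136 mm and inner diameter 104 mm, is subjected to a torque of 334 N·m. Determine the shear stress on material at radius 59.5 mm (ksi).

J = π(d_o⁴ − d_i⁴)/32 = π(0.136⁴ − 0.104⁴)/32 = 2.210×10^-5 m⁴.
Shear stress varies linearly with radius: τ = T·r/J = 334.0 × 0.0595 / 2.210×10^-5 = 8.992×10^5 Pa.

0.130 ksi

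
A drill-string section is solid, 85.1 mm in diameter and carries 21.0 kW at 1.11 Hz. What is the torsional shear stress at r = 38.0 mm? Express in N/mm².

ω = 2π·1.11 = 6.974 rad/s, so T = P/ω = 21.0×10³ / 6.974 = 3011 N·m.
J = πd⁴/32 = π(0.0851)⁴/32 = 5.149×10^-6 m⁴.
Shear stress varies linearly with radius: τ = T·r/J = 3011 × 0.0380 / 5.149×10^-6 = 2.222×10^7 Pa.

22.2 N/mm²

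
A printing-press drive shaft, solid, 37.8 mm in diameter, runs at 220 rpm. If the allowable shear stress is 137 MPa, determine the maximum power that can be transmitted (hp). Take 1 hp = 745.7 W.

J = πd⁴/32 = π(0.0378)⁴/32 = 2.004×10^-7 m⁴.
T_max = τ_allow·J/r = 1.37×10^8 × 2.004×10^-7 / 0.0189 = 1453 N·m.
ω = 2π·220/60 = 23.04 rad/s, so P_max = T_max·ω = 3.347×10^4 W.

44.9 hp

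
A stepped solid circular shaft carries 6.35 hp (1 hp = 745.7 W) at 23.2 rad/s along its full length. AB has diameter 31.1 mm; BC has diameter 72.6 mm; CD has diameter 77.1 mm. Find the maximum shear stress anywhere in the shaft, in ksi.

5.01 ksi

ω = 23.2 rad/s, so T = P/ω = 6.35×745.7 / 23.20 = 204.1 N·m.
Under the same torque, τ_max = 16T/(πd³) is largest where d is smallest — segment AB (d = 31.1 mm).
τ_max = 16·204.1/(π·(0.0311)³) = 3.456×10^7 Pa.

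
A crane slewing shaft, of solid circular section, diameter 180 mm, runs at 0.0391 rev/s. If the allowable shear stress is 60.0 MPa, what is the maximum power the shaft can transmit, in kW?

16.9 kW

J = πd⁴/32 = π(0.180)⁴/32 = 1.031×10^-4 m⁴.
T_max = τ_allow·J/r = 6.00×10^7 × 1.031×10^-4 / 0.0900 = 68710 N·m.
ω = 2π·0.0391 = 0.2457 rad/s, so P_max = T_max·ω = 1.688×10^4 W.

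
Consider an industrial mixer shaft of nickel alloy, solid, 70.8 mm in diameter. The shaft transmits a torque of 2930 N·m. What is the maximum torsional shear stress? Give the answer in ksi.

J = πd⁴/32 = π(0.0708)⁴/32 = 2.467×10^-6 m⁴.
τ_max = T·r/J = 2930 × 0.0354 / 2.467×10^-6 = 4.205×10^7 Pa.

6.10 ksi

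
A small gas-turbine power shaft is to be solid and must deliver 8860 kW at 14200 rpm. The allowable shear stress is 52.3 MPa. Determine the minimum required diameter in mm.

83.4 mm

ω = 2π·14200/60 = 1487 rad/s, so T = P/ω = 8860×10³ / 1487 = 5958 N·m.
For a solid shaft τ_max = 16T/(πd³), so d = (16T/(π τ_allow))^(1/3) = (16·5958/(π·5.23×10^7))^(1/3) = 0.08341 m.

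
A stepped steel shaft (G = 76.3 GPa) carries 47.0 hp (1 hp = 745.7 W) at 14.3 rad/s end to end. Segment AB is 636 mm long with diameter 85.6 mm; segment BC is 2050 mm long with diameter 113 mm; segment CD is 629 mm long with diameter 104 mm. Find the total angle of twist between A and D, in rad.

ω = 14.3 rad/s, so T = P/ω = 47.0×745.7 / 14.30 = 2451 N·m.
J_AB = π(0.0856)⁴/32 = 5.27×10^-6 m⁴; J_BC = π(0.113)⁴/32 = 1.60×10^-5 m⁴; J_CD = π(0.104)⁴/32 = 1.15×10^-5 m⁴.
θ = (T/G)·Σ L_i/J_i = (2451/76.3×10⁹)·(0.636/5.27×10^-6 + 2.05/1.60×10^-5 + 0.629/1.15×10^-5) = 9.749×10^-3 rad.

0.00975 rad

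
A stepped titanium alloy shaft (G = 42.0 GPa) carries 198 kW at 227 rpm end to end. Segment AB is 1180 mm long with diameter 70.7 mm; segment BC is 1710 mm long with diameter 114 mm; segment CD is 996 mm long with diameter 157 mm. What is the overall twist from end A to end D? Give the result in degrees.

6.83°

ω = 2π·227/60 = 23.77 rad/s, so T = P/ω = 198×10³ / 23.77 = 8329 N·m.
J_AB = π(0.0707)⁴/32 = 2.45×10^-6 m⁴; J_BC = π(0.114)⁴/32 = 1.66×10^-5 m⁴; J_CD = π(0.157)⁴/32 = 5.96×10^-5 m⁴.
θ = (T/G)·Σ L_i/J_i = (8329/42.0×10⁹)·(1.18/2.45×10^-6 + 1.71/1.66×10^-5 + 0.996/5.96×10^-5) = 0.1192 rad.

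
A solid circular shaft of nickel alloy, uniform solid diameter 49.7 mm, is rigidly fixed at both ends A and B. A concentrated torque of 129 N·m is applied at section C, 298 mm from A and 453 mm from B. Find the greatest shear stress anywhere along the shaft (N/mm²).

With uniform GJ and both ends fixed, compatibility θ_AC = θ_CB gives T_A·a = T_B·b, together with T_A + T_B = T₀.
T_A = T₀·b/(a+b) = 129.0·453/751.0 = 77.81 N·m; T_B = 51.19 N·m.
τ in each portion: τ_AC = 3.23×10^6 Pa, τ_CB = 2.12×10^6 Pa; maximum is in AC.
τ_max = T_AC·r/J = 77.81·0.0249/5.99×10^-7 = 3.228×10^6 Pa.

3.23 N/mm²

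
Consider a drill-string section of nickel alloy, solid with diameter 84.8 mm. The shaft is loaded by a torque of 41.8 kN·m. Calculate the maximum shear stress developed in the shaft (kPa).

349000 kPa

J = πd⁴/32 = π(0.0848)⁴/32 = 5.077×10^-6 m⁴.
τ_max = T·r/J = 41800 × 0.0424 / 5.077×10^-6 = 3.491×10^8 Pa.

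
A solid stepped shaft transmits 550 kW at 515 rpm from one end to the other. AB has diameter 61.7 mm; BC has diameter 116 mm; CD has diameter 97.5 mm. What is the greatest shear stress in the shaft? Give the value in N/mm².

221 N/mm²

ω = 2π·515/60 = 53.93 rad/s, so T = P/ω = 550×10³ / 53.93 = 10200 N·m.
Under the same torque, τ_max = 16T/(πd³) is largest where d is smallest — segment AB (d = 61.7 mm).
τ_max = 16·10200/(π·(0.0617)³) = 2.211×10^8 Pa.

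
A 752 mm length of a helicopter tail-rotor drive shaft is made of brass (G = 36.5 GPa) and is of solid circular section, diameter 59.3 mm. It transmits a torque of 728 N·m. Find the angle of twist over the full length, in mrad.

12.4 mrad

J = πd⁴/32 = π(0.0593)⁴/32 = 1.214×10^-6 m⁴.
θ = T·L/(G·J) = 728.0 × 0.752 / (36.5×10⁹ × 1.214×10^-6) = 0.01235 rad.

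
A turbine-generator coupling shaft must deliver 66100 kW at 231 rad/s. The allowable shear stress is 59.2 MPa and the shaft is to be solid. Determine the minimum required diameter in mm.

291 mm

ω = 231 rad/s, so T = P/ω = 66100×10³ / 231.0 = 286100 N·m.
For a solid shaft τ_max = 16T/(πd³), so d = (16T/(π τ_allow))^(1/3) = (16·286100/(π·5.92×10^7))^(1/3) = 0.2909 m.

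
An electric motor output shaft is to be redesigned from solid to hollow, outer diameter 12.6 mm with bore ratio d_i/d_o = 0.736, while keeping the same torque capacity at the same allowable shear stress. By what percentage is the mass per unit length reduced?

42.2 %

Equal τ_max and T ⇒ the solid shaft needs d_s³ = d_o³(1−k⁴), so d_s = 12.6·(1−0.736⁴)^(1/3) = 11.22 mm.
Area ratio A_h/A_s = d_o²(1−k²)/d_s² = (1−k²)/(1−k⁴)^(2/3) = 0.5777.
Mass saving = 1 − 0.5777 = 42.2 %.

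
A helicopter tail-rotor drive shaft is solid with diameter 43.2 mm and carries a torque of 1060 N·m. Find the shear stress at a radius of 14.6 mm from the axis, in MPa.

45.3 MPa

J = πd⁴/32 = π(0.0432)⁴/32 = 3.419×10^-7 m⁴.
Shear stress varies linearly with radius: τ = T·r/J = 1060 × 0.0146 / 3.419×10^-7 = 4.526×10^7 Pa.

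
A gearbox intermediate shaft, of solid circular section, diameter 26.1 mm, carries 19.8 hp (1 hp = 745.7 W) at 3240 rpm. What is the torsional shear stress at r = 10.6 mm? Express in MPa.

ω = 2π·3240/60 = 339.3 rad/s, so T = P/ω = 19.8×745.7 / 339.3 = 43.52 N·m.
J = πd⁴/32 = π(0.0261)⁴/32 = 4.556×10^-8 m⁴.
Shear stress varies linearly with radius: τ = T·r/J = 43.52 × 0.0106 / 4.556×10^-8 = 1.013×10^7 Pa.

10.1 MPa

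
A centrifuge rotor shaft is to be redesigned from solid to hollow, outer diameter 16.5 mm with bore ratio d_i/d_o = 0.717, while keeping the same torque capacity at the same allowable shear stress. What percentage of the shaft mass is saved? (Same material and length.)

Equal τ_max and T ⇒ the solid shaft needs d_s³ = d_o³(1−k⁴), so d_s = 16.5·(1−0.717⁴)^(1/3) = 14.90 mm.
Area ratio A_h/A_s = d_o²(1−k²)/d_s² = (1−k²)/(1−k⁴)^(2/3) = 0.5962.
Mass saving = 1 − 0.5962 = 40.4 %.

40.4 %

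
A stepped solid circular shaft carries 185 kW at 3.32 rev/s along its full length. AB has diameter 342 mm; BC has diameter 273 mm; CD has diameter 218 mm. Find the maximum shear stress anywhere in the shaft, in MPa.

4.36 MPa

ω = 2π·3.32 = 20.86 rad/s, so T = P/ω = 185×10³ / 20.86 = 8869 N·m.
Under the same torque, τ_max = 16T/(πd³) is largest where d is smallest — segment CD (d = 218 mm).
τ_max = 16·8869/(π·(0.218)³) = 4.360×10^6 Pa.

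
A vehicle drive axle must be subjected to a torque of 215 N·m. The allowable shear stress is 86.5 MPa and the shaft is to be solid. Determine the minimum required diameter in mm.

23.3 mm

For a solid shaft τ_max = 16T/(πd³), so d = (16T/(π τ_allow))^(1/3) = (16·215.0/(π·8.65×10^7))^(1/3) = 0.02331 m.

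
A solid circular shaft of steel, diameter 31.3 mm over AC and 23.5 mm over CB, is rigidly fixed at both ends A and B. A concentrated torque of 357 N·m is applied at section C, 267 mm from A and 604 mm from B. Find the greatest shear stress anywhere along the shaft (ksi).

7.54 ksi

Compatibility: T_A·a/J_AC = T_B·b/J_CB with T_A + T_B = T₀.
J_AC = 9.42×10^-8 m⁴, J_CB = 2.99×10^-8 m⁴, so T_A = T₀·(J_AC/a)/((J_AC/a)+(J_CB/b)) = 313.0 N·m, T_B = 43.97 N·m.
τ in each portion: τ_AC = 5.20×10^7 Pa, τ_CB = 1.73×10^7 Pa; maximum is in AC.
τ_max = T_AC·r/J = 313.0·0.0157/9.42×10^-8 = 5.199×10^7 Pa.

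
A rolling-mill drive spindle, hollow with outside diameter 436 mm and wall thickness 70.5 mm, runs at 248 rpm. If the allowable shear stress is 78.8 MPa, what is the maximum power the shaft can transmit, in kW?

26300 kW

J = π(d_o⁴ − d_i⁴)/32 = π(0.436⁴ − 0.295⁴)/32 = 2.804×10^-3 m⁴.
T_max = τ_allow·J/r = 7.88×10^7 × 2.804×10^-3 / 0.218 = 1.014e6 N·m.
ω = 2π·248/60 = 25.97 rad/s, so P_max = T_max·ω = 2.632×10^7 W.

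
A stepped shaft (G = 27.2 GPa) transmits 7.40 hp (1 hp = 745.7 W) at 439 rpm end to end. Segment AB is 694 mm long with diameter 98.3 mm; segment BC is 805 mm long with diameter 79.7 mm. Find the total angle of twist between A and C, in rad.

0.00123 rad

ω = 2π·439/60 = 45.97 rad/s, so T = P/ω = 7.40×745.7 / 45.97 = 120.0 N·m.
J_AB = π(0.0983)⁴/32 = 9.17×10^-6 m⁴; J_BC = π(0.0797)⁴/32 = 3.96×10^-6 m⁴.
θ = (T/G)·Σ L_i/J_i = (120.0/27.2×10⁹)·(0.694/9.17×10^-6 + 0.805/3.96×10^-6) = 1.231×10^-3 rad.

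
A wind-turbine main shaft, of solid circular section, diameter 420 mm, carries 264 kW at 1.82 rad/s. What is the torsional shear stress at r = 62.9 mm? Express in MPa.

ω = 1.82 rad/s, so T = P/ω = 264×10³ / 1.820 = 145100 N·m.
J = πd⁴/32 = π(0.420)⁴/32 = 3.055×10^-3 m⁴.
Shear stress varies linearly with radius: τ = T·r/J = 145100 × 0.0629 / 3.055×10^-3 = 2.987×10^6 Pa.

2.99 MPa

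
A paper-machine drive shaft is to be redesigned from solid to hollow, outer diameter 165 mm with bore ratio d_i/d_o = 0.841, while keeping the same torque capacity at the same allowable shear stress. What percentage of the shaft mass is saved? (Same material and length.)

53.5 %

Equal τ_max and T ⇒ the solid shaft needs d_s³ = d_o³(1−k⁴), so d_s = 165·(1−0.841⁴)^(1/3) = 130.9 mm.
Area ratio A_h/A_s = d_o²(1−k²)/d_s² = (1−k²)/(1−k⁴)^(2/3) = 0.4648.
Mass saving = 1 − 0.4648 = 53.5 %.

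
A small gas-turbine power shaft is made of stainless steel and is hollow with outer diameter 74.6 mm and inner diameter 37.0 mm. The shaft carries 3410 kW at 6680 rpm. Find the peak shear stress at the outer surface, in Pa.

6.37e7 Pa

ω = 2π·6680/60 = 699.5 rad/s, so T = P/ω = 3410×10³ / 699.5 = 4875 N·m.
J = π(d_o⁴ − d_i⁴)/32 = π(0.0746⁴ − 0.0370⁴)/32 = 2.857×10^-6 m⁴.
τ_max = T·r/J = 4875 × 0.0373 / 2.857×10^-6 = 6.365×10^7 Pa.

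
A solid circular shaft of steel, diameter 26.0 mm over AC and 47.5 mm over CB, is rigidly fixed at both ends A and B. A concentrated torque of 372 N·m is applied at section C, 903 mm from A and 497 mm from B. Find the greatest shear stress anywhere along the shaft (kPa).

16800 kPa

Compatibility: T_A·a/J_AC = T_B·b/J_CB with T_A + T_B = T₀.
J_AC = 4.49×10^-8 m⁴, J_CB = 5.00×10^-7 m⁴, so T_A = T₀·(J_AC/a)/((J_AC/a)+(J_CB/b)) = 17.51 N·m, T_B = 354.5 N·m.
τ in each portion: τ_AC = 5.08×10^6 Pa, τ_CB = 1.68×10^7 Pa; maximum is in CB.
τ_max = T_CB·r/J = 354.5·0.0238/5.00×10^-7 = 1.685×10^7 Pa.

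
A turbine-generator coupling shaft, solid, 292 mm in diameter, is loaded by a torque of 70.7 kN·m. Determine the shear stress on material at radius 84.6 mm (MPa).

J = πd⁴/32 = π(0.292)⁴/32 = 7.137×10^-4 m⁴.
Shear stress varies linearly with radius: τ = T·r/J = 70700 × 0.0846 / 7.137×10^-4 = 8.380×10^6 Pa.

8.38 MPa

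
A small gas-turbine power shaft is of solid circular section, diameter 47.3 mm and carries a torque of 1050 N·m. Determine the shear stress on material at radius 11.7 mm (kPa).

J = πd⁴/32 = π(0.0473)⁴/32 = 4.914×10^-7 m⁴.
Shear stress varies linearly with radius: τ = T·r/J = 1050 × 0.0117 / 4.914×10^-7 = 2.500×10^7 Pa.

25000 kPa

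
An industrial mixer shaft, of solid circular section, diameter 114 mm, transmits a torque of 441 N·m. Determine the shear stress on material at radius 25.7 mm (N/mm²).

J = πd⁴/32 = π(0.114)⁴/32 = 1.658×10^-5 m⁴.
Shear stress varies linearly with radius: τ = T·r/J = 441.0 × 0.0257 / 1.658×10^-5 = 6.835×10^5 Pa.

0.684 N/mm²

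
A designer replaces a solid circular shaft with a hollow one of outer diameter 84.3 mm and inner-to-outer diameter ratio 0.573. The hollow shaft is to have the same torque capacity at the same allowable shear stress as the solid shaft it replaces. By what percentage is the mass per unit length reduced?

Equal τ_max and T ⇒ the solid shaft needs d_s³ = d_o³(1−k⁴), so d_s = 84.3·(1−0.573⁴)^(1/3) = 81.15 mm.
Area ratio A_h/A_s = d_o²(1−k²)/d_s² = (1−k²)/(1−k⁴)^(2/3) = 0.7247.
Mass saving = 1 − 0.7247 = 27.5 %.

27.5 %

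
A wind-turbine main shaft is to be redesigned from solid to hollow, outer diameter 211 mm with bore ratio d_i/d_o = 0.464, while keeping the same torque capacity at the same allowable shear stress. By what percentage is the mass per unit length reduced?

19.0 %

Equal τ_max and T ⇒ the solid shaft needs d_s³ = d_o³(1−k⁴), so d_s = 211·(1−0.464⁴)^(1/3) = 207.7 mm.
Area ratio A_h/A_s = d_o²(1−k²)/d_s² = (1−k²)/(1−k⁴)^(2/3) = 0.8099.
Mass saving = 1 − 0.8099 = 19.0 %.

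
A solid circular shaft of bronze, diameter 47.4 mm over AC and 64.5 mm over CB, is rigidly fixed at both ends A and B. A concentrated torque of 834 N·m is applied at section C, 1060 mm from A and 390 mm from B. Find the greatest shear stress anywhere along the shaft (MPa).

Compatibility: T_A·a/J_AC = T_B·b/J_CB with T_A + T_B = T₀.
J_AC = 4.96×10^-7 m⁴, J_CB = 1.70×10^-6 m⁴, so T_A = T₀·(J_AC/a)/((J_AC/a)+(J_CB/b)) = 80.82 N·m, T_B = 753.2 N·m.
τ in each portion: τ_AC = 3.87×10^6 Pa, τ_CB = 1.43×10^7 Pa; maximum is in CB.
τ_max = T_CB·r/J = 753.2·0.0323/1.70×10^-6 = 1.430×10^7 Pa.

14.3 MPa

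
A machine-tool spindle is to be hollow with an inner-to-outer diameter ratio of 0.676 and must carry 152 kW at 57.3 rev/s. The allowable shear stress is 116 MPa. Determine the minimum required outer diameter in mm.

ω = 2π·57.3 = 360.0 rad/s, so T = P/ω = 152×10³ / 360.0 = 422.2 N·m.
For a hollow shaft with d_i/d_o = 0.676: τ_max = 16T/(π d_o³ (1−k⁴)), so d_o = [16T/(π τ_allow (1−k⁴))]^(1/3) = [16·422.2/(π·1.16×10^8·0.7912)]^(1/3) = 0.02861 m.

28.6 mm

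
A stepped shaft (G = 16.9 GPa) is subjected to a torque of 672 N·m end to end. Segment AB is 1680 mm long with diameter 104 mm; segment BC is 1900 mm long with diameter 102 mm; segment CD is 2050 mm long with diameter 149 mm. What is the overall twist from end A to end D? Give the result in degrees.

J_AB = π(0.104)⁴/32 = 1.15×10^-5 m⁴; J_BC = π(0.102)⁴/32 = 1.06×10^-5 m⁴; J_CD = π(0.149)⁴/32 = 4.84×10^-5 m⁴.
θ = (T/G)·Σ L_i/J_i = (672.0/16.9×10⁹)·(1.68/1.15×10^-5 + 1.90/1.06×10^-5 + 2.05/4.84×10^-5) = 0.01461 rad.

0.837°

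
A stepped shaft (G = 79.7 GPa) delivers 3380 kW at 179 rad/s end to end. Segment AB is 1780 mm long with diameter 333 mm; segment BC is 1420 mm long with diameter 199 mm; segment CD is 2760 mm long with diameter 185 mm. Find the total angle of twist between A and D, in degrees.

0.471°

ω = 179 rad/s, so T = P/ω = 3380×10³ / 179.0 = 18880 N·m.
J_AB = π(0.333)⁴/32 = 1.21×10^-3 m⁴; J_BC = π(0.199)⁴/32 = 1.54×10^-4 m⁴; J_CD = π(0.185)⁴/32 = 1.15×10^-4 m⁴.
θ = (T/G)·Σ L_i/J_i = (18880/79.7×10⁹)·(1.78/1.21×10^-3 + 1.42/1.54×10^-4 + 2.76/1.15×10^-4) = 8.221×10^-3 rad.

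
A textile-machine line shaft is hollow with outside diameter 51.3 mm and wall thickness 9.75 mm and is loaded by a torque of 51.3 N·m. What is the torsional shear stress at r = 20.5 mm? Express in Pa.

1.81e6 Pa

J = π(d_o⁴ − d_i⁴)/32 = π(0.0513⁴ − 0.0318⁴)/32 = 5.795×10^-7 m⁴.
Shear stress varies linearly with radius: τ = T·r/J = 51.30 × 0.0205 / 5.795×10^-7 = 1.815×10^6 Pa.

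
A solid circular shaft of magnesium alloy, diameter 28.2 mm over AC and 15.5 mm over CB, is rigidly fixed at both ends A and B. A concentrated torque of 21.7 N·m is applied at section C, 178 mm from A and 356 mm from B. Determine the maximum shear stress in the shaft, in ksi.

Compatibility: T_A·a/J_AC = T_B·b/J_CB with T_A + T_B = T₀.
J_AC = 6.21×10^-8 m⁴, J_CB = 5.67×10^-9 m⁴, so T_A = T₀·(J_AC/a)/((J_AC/a)+(J_CB/b)) = 20.75 N·m, T_B = 0.9471 N·m.
τ in each portion: τ_AC = 4.71×10^6 Pa, τ_CB = 1.30×10^6 Pa; maximum is in AC.
τ_max = T_AC·r/J = 20.75·0.0141/6.21×10^-8 = 4.713×10^6 Pa.

0.684 ksi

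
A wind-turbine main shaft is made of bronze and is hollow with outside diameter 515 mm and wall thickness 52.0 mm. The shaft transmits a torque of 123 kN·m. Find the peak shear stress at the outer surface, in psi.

J = π(d_o⁴ − d_i⁴)/32 = π(0.515⁴ − 0.411⁴)/32 = 4.105×10^-3 m⁴.
τ_max = T·r/J = 123000 × 0.258 / 4.105×10^-3 = 7.716×10^6 Pa.

1120 psi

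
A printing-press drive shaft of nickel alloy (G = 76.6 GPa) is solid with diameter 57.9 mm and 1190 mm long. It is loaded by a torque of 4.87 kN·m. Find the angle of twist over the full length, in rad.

0.0686 rad

J = πd⁴/32 = π(0.0579)⁴/32 = 1.103×10^-6 m⁴.
θ = T·L/(G·J) = 4870 × 1.19 / (76.6×10⁹ × 1.103×10^-6) = 0.06857 rad.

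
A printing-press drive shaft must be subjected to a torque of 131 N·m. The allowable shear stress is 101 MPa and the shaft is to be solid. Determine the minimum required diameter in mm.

18.8 mm

For a solid shaft τ_max = 16T/(πd³), so d = (16T/(π τ_allow))^(1/3) = (16·131.0/(π·1.01×10^8))^(1/3) = 0.01876 m.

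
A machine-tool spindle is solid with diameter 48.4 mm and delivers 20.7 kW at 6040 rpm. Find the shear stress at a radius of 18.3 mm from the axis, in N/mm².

1.11 N/mm²

ω = 2π·6040/60 = 632.5 rad/s, so T = P/ω = 20.7×10³ / 632.5 = 32.73 N·m.
J = πd⁴/32 = π(0.0484)⁴/32 = 5.387×10^-7 m⁴.
Shear stress varies linearly with radius: τ = T·r/J = 32.73 × 0.0183 / 5.387×10^-7 = 1.112×10^6 Pa.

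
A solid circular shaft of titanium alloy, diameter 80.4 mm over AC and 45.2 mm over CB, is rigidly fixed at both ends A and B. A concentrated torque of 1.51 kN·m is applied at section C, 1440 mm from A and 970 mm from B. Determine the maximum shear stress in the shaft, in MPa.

Compatibility: T_A·a/J_AC = T_B·b/J_CB with T_A + T_B = T₀.
J_AC = 4.10×10^-6 m⁴, J_CB = 4.10×10^-7 m⁴, so T_A = T₀·(J_AC/a)/((J_AC/a)+(J_CB/b)) = 1315 N·m, T_B = 195.0 N·m.
τ in each portion: τ_AC = 1.29×10^7 Pa, τ_CB = 1.08×10^7 Pa; maximum is in AC.
τ_max = T_AC·r/J = 1315·0.0402/4.10×10^-6 = 1.289×10^7 Pa.

12.9 MPa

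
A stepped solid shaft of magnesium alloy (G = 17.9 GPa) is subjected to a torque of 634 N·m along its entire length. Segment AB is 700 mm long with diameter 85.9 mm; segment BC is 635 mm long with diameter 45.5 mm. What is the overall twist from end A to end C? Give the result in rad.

J_AB = π(0.0859)⁴/32 = 5.35×10^-6 m⁴; J_BC = π(0.0455)⁴/32 = 4.21×10^-7 m⁴.
θ = (T/G)·Σ L_i/J_i = (634.0/17.9×10⁹)·(0.700/5.35×10^-6 + 0.635/4.21×10^-7) = 0.05809 rad.

0.0581 rad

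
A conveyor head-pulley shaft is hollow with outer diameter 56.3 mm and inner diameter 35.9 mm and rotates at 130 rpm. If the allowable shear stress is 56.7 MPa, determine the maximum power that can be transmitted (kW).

J = π(d_o⁴ − d_i⁴)/32 = π(0.0563⁴ − 0.0359⁴)/32 = 8.233×10^-7 m⁴.
T_max = τ_allow·J/r = 5.67×10^7 × 8.233×10^-7 / 0.0281 = 1658 N·m.
ω = 2π·130/60 = 13.61 rad/s, so P_max = T_max·ω = 2.257×10^4 W.

22.6 kW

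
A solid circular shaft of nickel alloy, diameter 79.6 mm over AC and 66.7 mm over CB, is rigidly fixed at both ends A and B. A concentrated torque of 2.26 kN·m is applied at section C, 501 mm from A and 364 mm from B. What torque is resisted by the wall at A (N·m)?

Compatibility: T_A·a/J_AC = T_B·b/J_CB with T_A + T_B = T₀.
J_AC = 3.94×10^-6 m⁴, J_CB = 1.94×10^-6 m⁴, so T_A = T₀·(J_AC/a)/((J_AC/a)+(J_CB/b)) = 1346 N·m, T_B = 913.6 N·m.

1350 N·m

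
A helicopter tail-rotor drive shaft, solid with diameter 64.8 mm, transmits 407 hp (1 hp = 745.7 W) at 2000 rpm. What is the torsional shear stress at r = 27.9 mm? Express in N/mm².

23.4 N/mm²

ω = 2π·2000/60 = 209.4 rad/s, so T = P/ω = 407×745.7 / 209.4 = 1449 N·m.
J = πd⁴/32 = π(0.0648)⁴/32 = 1.731×10^-6 m⁴.
Shear stress varies linearly with radius: τ = T·r/J = 1449 × 0.0279 / 1.731×10^-6 = 2.336×10^7 Pa.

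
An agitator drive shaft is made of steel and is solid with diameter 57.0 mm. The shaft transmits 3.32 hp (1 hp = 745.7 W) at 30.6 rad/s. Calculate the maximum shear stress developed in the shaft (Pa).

ω = 30.6 rad/s, so T = P/ω = 3.32×745.7 / 30.60 = 80.91 N·m.
J = πd⁴/32 = π(0.0570)⁴/32 = 1.036×10^-6 m⁴.
τ_max = T·r/J = 80.91 × 0.0285 / 1.036×10^-6 = 2.225×10^6 Pa.

2.22e6 Pa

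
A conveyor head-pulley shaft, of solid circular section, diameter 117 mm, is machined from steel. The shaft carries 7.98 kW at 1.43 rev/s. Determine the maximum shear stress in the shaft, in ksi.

0.410 ksi

ω = 2π·1.43 = 8.985 rad/s, so T = P/ω = 7.98×10³ / 8.985 = 888.2 N·m.
J = πd⁴/32 = π(0.117)⁴/32 = 1.840×10^-5 m⁴.
τ_max = T·r/J = 888.2 × 0.0585 / 1.840×10^-5 = 2.824×10^6 Pa.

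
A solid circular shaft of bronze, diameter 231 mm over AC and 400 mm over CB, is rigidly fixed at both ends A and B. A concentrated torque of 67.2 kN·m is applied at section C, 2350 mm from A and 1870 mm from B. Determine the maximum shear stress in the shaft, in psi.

Compatibility: T_A·a/J_AC = T_B·b/J_CB with T_A + T_B = T₀.
J_AC = 2.80×10^-4 m⁴, J_CB = 2.51×10^-3 m⁴, so T_A = T₀·(J_AC/a)/((J_AC/a)+(J_CB/b)) = 5464 N·m, T_B = 61740 N·m.
τ in each portion: τ_AC = 2.26×10^6 Pa, τ_CB = 4.91×10^6 Pa; maximum is in CB.
τ_max = T_CB·r/J = 61740·0.200/2.51×10^-3 = 4.913×10^6 Pa.

713 psi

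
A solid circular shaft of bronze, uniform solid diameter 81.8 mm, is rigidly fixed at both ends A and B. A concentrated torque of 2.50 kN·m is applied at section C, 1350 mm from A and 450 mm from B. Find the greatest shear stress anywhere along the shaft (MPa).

17.4 MPa

With uniform GJ and both ends fixed, compatibility θ_AC = θ_CB gives T_A·a = T_B·b, together with T_A + T_B = T₀.
T_A = T₀·b/(a+b) = 2500·450/1800 = 625.0 N·m; T_B = 1875 N·m.
τ in each portion: τ_AC = 5.82×10^6 Pa, τ_CB = 1.74×10^7 Pa; maximum is in CB.
τ_max = T_CB·r/J = 1875·0.0409/4.40×10^-6 = 1.745×10^7 Pa.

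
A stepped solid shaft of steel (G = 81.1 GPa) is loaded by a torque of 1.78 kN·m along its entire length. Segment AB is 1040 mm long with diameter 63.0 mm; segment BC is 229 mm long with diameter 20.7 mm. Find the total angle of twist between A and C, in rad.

J_AB = π(0.0630)⁴/32 = 1.55×10^-6 m⁴; J_BC = π(0.0207)⁴/32 = 1.80×10^-8 m⁴.
θ = (T/G)·Σ L_i/J_i = (1780/81.1×10⁹)·(1.04/1.55×10^-6 + 0.229/1.80×10^-8) = 0.2936 rad.

0.294 rad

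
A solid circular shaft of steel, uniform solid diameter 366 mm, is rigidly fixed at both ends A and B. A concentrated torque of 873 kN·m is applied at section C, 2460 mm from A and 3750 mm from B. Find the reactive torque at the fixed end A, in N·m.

527000 N·m

With uniform GJ and both ends fixed, compatibility θ_AC = θ_CB gives T_A·a = T_B·b, together with T_A + T_B = T₀.
T_A = T₀·b/(a+b) = 873000·3750/6210 = 527200 N·m; T_B = 345800 N·m.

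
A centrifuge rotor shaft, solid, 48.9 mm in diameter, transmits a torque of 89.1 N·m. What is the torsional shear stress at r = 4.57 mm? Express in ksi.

0.105 ksi

J = πd⁴/32 = π(0.0489)⁴/32 = 5.614×10^-7 m⁴.
Shear stress varies linearly with radius: τ = T·r/J = 89.10 × 0.00457 / 5.614×10^-7 = 7.254×10^5 Pa.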